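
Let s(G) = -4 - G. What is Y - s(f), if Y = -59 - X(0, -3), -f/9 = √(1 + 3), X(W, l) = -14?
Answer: -59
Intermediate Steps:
f = -18 (f = -9*√(1 + 3) = -9*√4 = -9*2 = -18)
Y = -45 (Y = -59 - 1*(-14) = -59 + 14 = -45)
Y - s(f) = -45 - (-4 - 1*(-18)) = -45 - (-4 + 18) = -45 - 1*14 = -45 - 14 = -59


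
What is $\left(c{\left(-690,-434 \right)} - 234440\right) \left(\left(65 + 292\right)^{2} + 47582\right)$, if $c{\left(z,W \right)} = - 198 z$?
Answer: $-17121532420$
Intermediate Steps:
$\left(c{\left(-690,-434 \right)} - 234440\right) \left(\left(65 + 292\right)^{2} + 47582\right) = \left(\left(-198\right) \left(-690\right) - 234440\right) \left(\left(65 + 292\right)^{2} + 47582\right) = \left(136620 - 234440\right) \left(357^{2} + 47582\right) = - 97820 \left(127449 + 47582\right) = \left(-97820\right) 175031 = -17121532420$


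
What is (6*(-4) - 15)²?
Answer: 1521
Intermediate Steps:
(6*(-4) - 15)² = (-24 - 15)² = (-39)² = 1521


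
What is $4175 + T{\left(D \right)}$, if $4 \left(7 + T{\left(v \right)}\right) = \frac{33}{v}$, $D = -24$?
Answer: $\frac{133365}{32} \approx 4167.7$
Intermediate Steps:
$T{\left(v \right)} = -7 + \frac{33}{4 v}$ ($T{\left(v \right)} = -7 + \frac{33 \frac{1}{v}}{4} = -7 + \frac{33}{4 v}$)
$4175 + T{\left(D \right)} = 4175 - \left(7 - \frac{33}{4 \left(-24\right)}\right) = 4175 + \left(-7 + \frac{33}{4} \left(- \frac{1}{24}\right)\right) = 4175 - \frac{235}{32} = \frac{133365}{32}$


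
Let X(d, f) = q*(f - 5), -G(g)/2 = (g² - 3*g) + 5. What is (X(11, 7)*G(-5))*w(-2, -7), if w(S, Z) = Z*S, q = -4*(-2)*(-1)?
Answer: 20160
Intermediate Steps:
q = -8 (q = 8*(-1) = -8)
G(g) = -10 - 2*g² + 6*g (G(g) = -2*((g² - 3*g) + 5) = -2*(5 + g² - 3*g) = -10 - 2*g² + 6*g)
w(S, Z) = S*Z
X(d, f) = 40 - 8*f (X(d, f) = -8*(f - 5) = -8*(-5 + f) = 40 - 8*f)
(X(11, 7)*G(-5))*w(-2, -7) = ((40 - 8*7)*(-10 - 2*(-5)² + 6*(-5)))*(-2*(-7)) = ((40 - 56)*(-10 - 2*25 - 30))*14 = -16*(-10 - 50 - 30)*14 = -16*(-90)*14 = 1440*14 = 20160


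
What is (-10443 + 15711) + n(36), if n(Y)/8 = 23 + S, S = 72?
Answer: 6028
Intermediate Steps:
n(Y) = 760 (n(Y) = 8*(23 + 72) = 8*95 = 760)
(-10443 + 15711) + n(36) = (-10443 + 15711) + 760 = 5268 + 760 = 6028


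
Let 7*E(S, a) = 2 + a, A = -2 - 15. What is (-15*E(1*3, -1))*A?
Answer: 255/7 ≈ 36.429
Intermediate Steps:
A = -17
E(S, a) = 2/7 + a/7 (E(S, a) = (2 + a)/7 = 2/7 + a/7)
(-15*E(1*3, -1))*A = -15*(2/7 + (⅐)*(-1))*(-17) = -15*(2/7 - ⅐)*(-17) = -15*⅐*(-17) = -15/7*(-17) = 255/7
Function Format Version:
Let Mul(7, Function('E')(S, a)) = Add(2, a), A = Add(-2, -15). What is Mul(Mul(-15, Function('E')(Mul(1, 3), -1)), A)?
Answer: Rational(255, 7) ≈ 36.429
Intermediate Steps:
A = -17
Function('E')(S, a) = Add(Rational(2, 7), Mul(Rational(1, 7), a)) (Function('E')(S, a) = Mul(Rational(1, 7), Add(2, a)) = Add(Rational(2, 7), Mul(Rational(1, 7), a)))
Mul(Mul(-15, Function('E')(Mul(1, 3), -1)), A) = Mul(Mul(-15, Add(Rational(2, 7), Mul(Rational(1, 7), -1))), -17) = Mul(Mul(-15, Add(Rational(2, 7), Rational(-1, 7))), -17) = Mul(Mul(-15, Rational(1, 7)), -17) = Mul(Rational(-15, 7), -17) = Rational(255, 7)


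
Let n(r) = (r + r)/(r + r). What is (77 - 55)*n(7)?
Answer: 22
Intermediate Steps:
n(r) = 1 (n(r) = (2*r)/((2*r)) = (2*r)*(1/(2*r)) = 1)
(77 - 55)*n(7) = (77 - 55)*1 = 22*1 = 22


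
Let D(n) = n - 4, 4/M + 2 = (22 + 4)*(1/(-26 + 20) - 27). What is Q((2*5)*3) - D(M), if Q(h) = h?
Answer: 72262/2125 ≈ 34.006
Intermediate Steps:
M = -12/2125 (M = 4/(-2 + (22 + 4)*(1/(-26 + 20) - 27)) = 4/(-2 + 26*(1/(-6) - 27)) = 4/(-2 + 26*(-⅙ - 27)) = 4/(-2 + 26*(-163/6)) = 4/(-2 - 2119/3) = 4/(-2125/3) = 4*(-3/2125) = -12/2125 ≈ -0.0056471)
D(n) = -4 + n
Q((2*5)*3) - D(M) = (2*5)*3 - (-4 - 12/2125) = 10*3 - 1*(-8512/2125) = 30 + 8512/2125 = 72262/2125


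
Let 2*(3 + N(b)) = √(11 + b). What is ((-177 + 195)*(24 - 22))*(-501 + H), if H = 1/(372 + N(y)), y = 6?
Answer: -9822839436/544627 - 72*√17/544627 ≈ -18036.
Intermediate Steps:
N(b) = -3 + √(11 + b)/2
H = 1/(369 + √17/2) (H = 1/(372 + (-3 + √(11 + 6)/2)) = 1/(372 + (-3 + √17/2)) = 1/(369 + √17/2) ≈ 0.0026950)
((-177 + 195)*(24 - 22))*(-501 + H) = ((-177 + 195)*(24 - 22))*(-501 + (1476/544627 - 2*√17/544627)) = (18*2)*(-272856651/544627 - 2*√17/544627) = 36*(-272856651/544627 - 2*√17/544627) = -9822839436/544627 - 72*√17/544627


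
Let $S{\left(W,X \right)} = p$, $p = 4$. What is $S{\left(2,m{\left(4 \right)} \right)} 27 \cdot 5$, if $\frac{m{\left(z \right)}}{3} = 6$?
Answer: $540$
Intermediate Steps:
$m{\left(z \right)} = 18$ ($m{\left(z \right)} = 3 \cdot 6 = 18$)
$S{\left(W,X \right)} = 4$
$S{\left(2,m{\left(4 \right)} \right)} 27 \cdot 5 = 4 \cdot 27 \cdot 5 = 108 \cdot 5 = 540$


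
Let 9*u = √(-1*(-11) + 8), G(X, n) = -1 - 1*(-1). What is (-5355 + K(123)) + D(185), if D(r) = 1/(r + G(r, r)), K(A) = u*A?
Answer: -990674/185 + 41*√19/3 ≈ -5295.4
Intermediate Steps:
G(X, n) = 0 (G(X, n) = -1 + 1 = 0)
u = √19/9 (u = √(-1*(-11) + 8)/9 = √(11 + 8)/9 = √19/9 ≈ 0.48432)
K(A) = A*√19/9 (K(A) = (√19/9)*A = A*√19/9)
D(r) = 1/r (D(r) = 1/(r + 0) = 1/r)
(-5355 + K(123)) + D(185) = (-5355 + (⅑)*123*√19) + 1/185 = (-5355 + 41*√19/3) + 1/185 = -990674/185 + 41*√19/3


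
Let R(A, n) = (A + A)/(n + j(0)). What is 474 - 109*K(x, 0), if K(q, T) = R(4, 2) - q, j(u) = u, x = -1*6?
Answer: -616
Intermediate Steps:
x = -6
R(A, n) = 2*A/n (R(A, n) = (A + A)/(n + 0) = (2*A)/n = 2*A/n)
K(q, T) = 4 - q (K(q, T) = 2*4/2 - q = 2*4*(½) - q = 4 - q)
474 - 109*K(x, 0) = 474 - 109*(4 - 1*(-6)) = 474 - 109*(4 + 6) = 474 - 109*10 = 474 - 1090 = -616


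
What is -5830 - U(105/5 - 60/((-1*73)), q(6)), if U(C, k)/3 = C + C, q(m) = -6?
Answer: -435148/73 ≈ -5960.9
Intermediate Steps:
U(C, k) = 6*C (U(C, k) = 3*(C + C) = 3*(2*C) = 6*C)
-5830 - U(105/5 - 60/((-1*73)), q(6)) = -5830 - 6*(105/5 - 60/((-1*73))) = -5830 - 6*(105*(⅕) - 60/(-73)) = -5830 - 6*(21 - 60*(-1/73)) = -5830 - 6*(21 + 60/73) = -5830 - 6*1593/73 = -5830 - 1*9558/73 = -5830 - 9558/73 = -435148/73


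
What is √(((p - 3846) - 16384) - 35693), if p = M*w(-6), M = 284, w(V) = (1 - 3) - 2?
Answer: I*√57059 ≈ 238.87*I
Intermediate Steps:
w(V) = -4 (w(V) = -2 - 2 = -4)
p = -1136 (p = 284*(-4) = -1136)
√(((p - 3846) - 16384) - 35693) = √(((-1136 - 3846) - 16384) - 35693) = √((-4982 - 16384) - 35693) = √(-21366 - 35693) = √(-57059) = I*√57059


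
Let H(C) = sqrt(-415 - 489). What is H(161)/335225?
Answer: 2*I*sqrt(226)/335225 ≈ 8.9691e-5*I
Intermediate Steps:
H(C) = 2*I*sqrt(226) (H(C) = sqrt(-904) = 2*I*sqrt(226))
H(161)/335225 = (2*I*sqrt(226))/335225 = (2*I*sqrt(226))*(1/335225) = 2*I*sqrt(226)/335225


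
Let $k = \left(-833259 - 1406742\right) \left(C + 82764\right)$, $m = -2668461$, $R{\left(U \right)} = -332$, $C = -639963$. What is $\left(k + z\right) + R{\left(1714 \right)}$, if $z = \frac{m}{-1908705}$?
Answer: $\frac{794101647212765232}{636235} \approx 1.2481 \cdot 10^{12}$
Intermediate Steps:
$k = 1248126317199$ ($k = \left(-833259 - 1406742\right) \left(-639963 + 82764\right) = \left(-2240001\right) \left(-557199\right) = 1248126317199$)
$z = \frac{889487}{636235}$ ($z = - \frac{2668461}{-1908705} = \left(-2668461\right) \left(- \frac{1}{1908705}\right) = \frac{889487}{636235} \approx 1.398$)
$\left(k + z\right) + R{\left(1714 \right)} = \left(1248126317199 + \frac{889487}{636235}\right) - 332 = \frac{794101647423995252}{636235} - 332 = \frac{794101647212765232}{636235}$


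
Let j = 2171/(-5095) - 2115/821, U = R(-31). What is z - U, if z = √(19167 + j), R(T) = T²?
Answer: -961 + √335321038534832755/4182995 ≈ -822.57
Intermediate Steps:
U = 961 (U = (-31)² = 961)
j = -12558316/4182995 (j = 2171*(-1/5095) - 2115*1/821 = -2171/5095 - 2115/821 = -12558316/4182995 ≈ -3.0022)
z = √335321038534832755/4182995 (z = √(19167 - 12558316/4182995) = √(80162906849/4182995) = √335321038534832755/4182995 ≈ 138.43)
z - U = √335321038534832755/4182995 - 1*961 = √335321038534832755/4182995 - 961 = -961 + √335321038534832755/4182995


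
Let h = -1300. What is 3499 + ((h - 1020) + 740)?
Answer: 1919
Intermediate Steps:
3499 + ((h - 1020) + 740) = 3499 + ((-1300 - 1020) + 740) = 3499 + (-2320 + 740) = 3499 - 1580 = 1919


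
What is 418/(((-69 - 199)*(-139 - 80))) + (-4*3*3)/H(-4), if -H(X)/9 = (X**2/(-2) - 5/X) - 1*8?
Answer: -457205/1731414 ≈ -0.26406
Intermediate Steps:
H(X) = 72 + 45/X + 9*X**2/2 (H(X) = -9*((X**2/(-2) - 5/X) - 1*8) = -9*((X**2*(-1/2) - 5/X) - 8) = -9*((-X**2/2 - 5/X) - 8) = -9*((-5/X - X**2/2) - 8) = -9*(-8 - 5/X - X**2/2) = 72 + 45/X + 9*X**2/2)
418/(((-69 - 199)*(-139 - 80))) + (-4*3*3)/H(-4) = 418/(((-69 - 199)*(-139 - 80))) + (-4*3*3)/(72 + 45/(-4) + (9/2)*(-4)**2) = 418/((-268*(-219))) + (-12*3)/(72 + 45*(-1/4) + (9/2)*16) = 418/58692 - 36/(72 - 45/4 + 72) = 418*(1/58692) - 36/531/4 = 209/29346 - 36*4/531 = 209/29346 - 16/59 = -457205/1731414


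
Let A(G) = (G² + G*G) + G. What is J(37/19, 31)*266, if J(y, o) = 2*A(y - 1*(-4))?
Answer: 775180/19 ≈ 40799.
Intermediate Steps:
A(G) = G + 2*G² (A(G) = (G² + G²) + G = 2*G² + G = G + 2*G²)
J(y, o) = 2*(4 + y)*(9 + 2*y) (J(y, o) = 2*((y - 1*(-4))*(1 + 2*(y - 1*(-4)))) = 2*((y + 4)*(1 + 2*(y + 4))) = 2*((4 + y)*(1 + 2*(4 + y))) = 2*((4 + y)*(1 + (8 + 2*y))) = 2*((4 + y)*(9 + 2*y)) = 2*(4 + y)*(9 + 2*y))
J(37/19, 31)*266 = (2*(4 + 37/19)*(9 + 2*(37/19)))*266 = (2*(113/19)*(9 + 74/19))*266 = (2*(113/19)*(245/19))*266 = (55370/361)*266 = 775180/19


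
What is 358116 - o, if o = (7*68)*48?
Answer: 335268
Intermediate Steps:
o = 22848 (o = 476*48 = 22848)
358116 - o = 358116 - 1*22848 = 358116 - 22848 = 335268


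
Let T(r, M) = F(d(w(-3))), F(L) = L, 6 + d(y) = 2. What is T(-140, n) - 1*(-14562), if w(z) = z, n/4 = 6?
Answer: 14558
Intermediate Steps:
n = 24 (n = 4*6 = 24)
d(y) = -4 (d(y) = -6 + 2 = -4)
T(r, M) = -4
T(-140, n) - 1*(-14562) = -4 - 1*(-14562) = -4 + 14562 = 14558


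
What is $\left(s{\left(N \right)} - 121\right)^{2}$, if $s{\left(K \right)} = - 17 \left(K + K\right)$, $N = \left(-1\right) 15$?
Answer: $151321$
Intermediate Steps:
$N = -15$
$s{\left(K \right)} = - 34 K$ ($s{\left(K \right)} = - 17 \cdot 2 K = - 34 K$)
$\left(s{\left(N \right)} - 121\right)^{2} = \left(\left(-34\right) \left(-15\right) - 121\right)^{2} = \left(510 - 121\right)^{2} = 389^{2} = 151321$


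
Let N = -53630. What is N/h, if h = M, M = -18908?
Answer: 26815/9454 ≈ 2.8364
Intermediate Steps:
h = -18908
N/h = -53630/(-18908) = -53630*(-1/18908) = 26815/9454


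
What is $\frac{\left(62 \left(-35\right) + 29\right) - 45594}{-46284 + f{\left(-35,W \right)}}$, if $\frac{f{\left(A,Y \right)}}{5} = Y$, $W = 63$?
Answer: $\frac{47735}{45969} \approx 1.0384$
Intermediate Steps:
$f{\left(A,Y \right)} = 5 Y$
$\frac{\left(62 \left(-35\right) + 29\right) - 45594}{-46284 + f{\left(-35,W \right)}} = \frac{\left(62 \left(-35\right) + 29\right) - 45594}{-46284 + 5 \cdot 63} = \frac{\left(-2170 + 29\right) - 45594}{-46284 + 315} = \frac{-2141 - 45594}{-45969} = \left(-47735\right) \left(- \frac{1}{45969}\right) = \frac{47735}{45969}$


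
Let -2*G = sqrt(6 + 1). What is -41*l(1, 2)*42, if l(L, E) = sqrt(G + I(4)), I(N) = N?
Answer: -861*sqrt(16 - 2*sqrt(7)) ≈ -2817.5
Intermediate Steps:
G = -sqrt(7)/2 (G = -sqrt(6 + 1)/2 = -sqrt(7)/2 ≈ -1.3229)
l(L, E) = sqrt(4 - sqrt(7)/2) (l(L, E) = sqrt(-sqrt(7)/2 + 4) = sqrt(4 - sqrt(7)/2))
-41*l(1, 2)*42 = -41*sqrt(16 - 2*sqrt(7))/2*42 = -861*sqrt(16 - 2*sqrt(7))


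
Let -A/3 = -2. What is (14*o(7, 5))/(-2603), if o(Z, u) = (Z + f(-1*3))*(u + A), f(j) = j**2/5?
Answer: -6776/13015 ≈ -0.52063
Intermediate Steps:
A = 6 (A = -3*(-2) = 6)
f(j) = j**2/5 (f(j) = j**2*(1/5) = j**2/5)
o(Z, u) = (6 + u)*(9/5 + Z) (o(Z, u) = (Z + (-1*3)**2/5)*(u + 6) = (Z + (1/5)*(-3)**2)*(6 + u) = (Z + (1/5)*9)*(6 + u) = (Z + 9/5)*(6 + u) = (9/5 + Z)*(6 + u) = (6 + u)*(9/5 + Z))
(14*o(7, 5))/(-2603) = (14*(54/5 + 6*7 + (9/5)*5 + 7*5))/(-2603) = (14*(54/5 + 42 + 9 + 35))*(-1/2603) = (14*(484/5))*(-1/2603) = (6776/5)*(-1/2603) = -6776/13015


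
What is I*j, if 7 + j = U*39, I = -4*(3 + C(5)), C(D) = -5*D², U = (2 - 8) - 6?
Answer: -231800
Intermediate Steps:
U = -12 (U = -6 - 6 = -12)
I = 488 (I = -4*(3 - 5*5²) = -4*(3 - 5*25) = -4*(3 - 125) = -4*(-122) = 488)
j = -475 (j = -7 - 12*39 = -7 - 468 = -475)
I*j = 488*(-475) = -231800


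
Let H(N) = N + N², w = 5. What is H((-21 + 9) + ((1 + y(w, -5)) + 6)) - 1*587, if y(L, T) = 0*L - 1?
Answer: -557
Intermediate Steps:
y(L, T) = -1 (y(L, T) = 0 - 1 = -1)
H((-21 + 9) + ((1 + y(w, -5)) + 6)) - 1*587 = ((-21 + 9) + ((1 - 1) + 6))*(1 + ((-21 + 9) + ((1 - 1) + 6))) - 1*587 = (-12 + (0 + 6))*(1 + (-12 + (0 + 6))) - 587 = (-12 + 6)*(1 + (-12 + 6)) - 587 = -6*(1 - 6) - 587 = -6*(-5) - 587 = 30 - 587 = -557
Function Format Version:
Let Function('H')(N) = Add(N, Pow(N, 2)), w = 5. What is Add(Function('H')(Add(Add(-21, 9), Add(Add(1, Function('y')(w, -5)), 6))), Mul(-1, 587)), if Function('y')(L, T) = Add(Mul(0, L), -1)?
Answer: -557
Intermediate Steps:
Function('y')(L, T) = -1 (Function('y')(L, T) = Add(0, -1) = -1)
Add(Function('H')(Add(Add(-21, 9), Add(Add(1, Function('y')(w, -5)), 6))), Mul(-1, 587)) = Add(Mul(Add(Add(-21, 9), Add(Add(1, -1), 6)), Add(1, Add(Add(-21, 9), Add(Add(1, -1), 6)))), Mul(-1, 587)) = Add(Mul(Add(-12, Add(0, 6)), Add(1, Add(-12, Add(0, 6)))), -587) = Add(Mul(Add(-12, 6), Add(1, Add(-12, 6))), -587) = Add(Mul(-6, Add(1, -6)), -587) = Add(Mul(-6, -5), -587) = Add(30, -587) = -557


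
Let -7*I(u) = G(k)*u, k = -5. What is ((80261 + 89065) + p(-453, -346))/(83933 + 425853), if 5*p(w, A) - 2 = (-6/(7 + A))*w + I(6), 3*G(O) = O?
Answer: 66968070/201620363 ≈ 0.33215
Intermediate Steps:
G(O) = O/3
I(u) = 5*u/21 (I(u) = -(⅓)*(-5)*u/7 = -(-5)*u/21 = 5*u/21)
p(w, A) = 24/35 - 6*w/(5*(7 + A)) (p(w, A) = ⅖ + ((-6/(7 + A))*w + (5/21)*6)/5 = ⅖ + ((-6/(7 + A))*w + 10/7)/5 = ⅖ + (-6*w/(7 + A) + 10/7)/5 = ⅖ + (10/7 - 6*w/(7 + A))/5 = ⅖ + (2/7 - 6*w/(5*(7 + A))) = 24/35 - 6*w/(5*(7 + A)))
((80261 + 89065) + p(-453, -346))/(83933 + 425853) = ((80261 + 89065) + 6*(28 - 7*(-453) + 4*(-346))/(35*(7 - 346)))/(83933 + 425853) = (169326 + (6/35)*(28 + 3171 - 1384)/(-339))/509786 = (169326 + (6/35)*(-1/339)*1815)*(1/509786) = (169326 - 726/791)*(1/509786) = (133936140/791)*(1/509786) = 66968070/201620363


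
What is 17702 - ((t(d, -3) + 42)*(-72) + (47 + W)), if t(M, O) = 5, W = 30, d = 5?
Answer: 21009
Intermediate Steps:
17702 - ((t(d, -3) + 42)*(-72) + (47 + W)) = 17702 - ((5 + 42)*(-72) + (47 + 30)) = 17702 - (47*(-72) + 77) = 17702 - (-3384 + 77) = 17702 - 1*(-3307) = 17702 + 3307 = 21009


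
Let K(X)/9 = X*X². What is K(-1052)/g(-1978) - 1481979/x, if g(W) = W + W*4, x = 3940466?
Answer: 20644632849172821/19485604370 ≈ 1.0595e+6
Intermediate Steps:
g(W) = 5*W (g(W) = W + 4*W = 5*W)
K(X) = 9*X³ (K(X) = 9*(X*X²) = 9*X³)
K(-1052)/g(-1978) - 1481979/x = (9*(-1052)³)/((5*(-1978))) - 1481979/3940466 = (9*(-1164252608))/(-9890) - 1481979*1/3940466 = -10478273472*(-1/9890) - 1481979/3940466 = 5239136736/4945 - 1481979/3940466 = 20644632849172821/19485604370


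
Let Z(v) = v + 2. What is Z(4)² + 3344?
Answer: 3380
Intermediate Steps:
Z(v) = 2 + v
Z(4)² + 3344 = (2 + 4)² + 3344 = 6² + 3344 = 36 + 3344 = 3380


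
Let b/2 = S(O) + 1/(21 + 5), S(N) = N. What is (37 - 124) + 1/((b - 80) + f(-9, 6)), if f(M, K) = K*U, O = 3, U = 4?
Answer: -56476/649 ≈ -87.020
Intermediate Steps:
f(M, K) = 4*K (f(M, K) = K*4 = 4*K)
b = 79/13 (b = 2*(3 + 1/(21 + 5)) = 2*(3 + 1/26) = 2*(79/26) = 79/13 ≈ 6.0769)
(37 - 124) + 1/((b - 80) + f(-9, 6)) = (37 - 124) + 1/((79/13 - 80) + 4*6) = -87 + 1/(-961/13 + 24) = -87 + 1/(-649/13) = -87 - 13/649 = -56476/649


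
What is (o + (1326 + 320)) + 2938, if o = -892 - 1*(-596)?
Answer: 4288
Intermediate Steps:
o = -296 (o = -892 + 596 = -296)
(o + (1326 + 320)) + 2938 = (-296 + (1326 + 320)) + 2938 = (-296 + 1646) + 2938 = 1350 + 2938 = 4288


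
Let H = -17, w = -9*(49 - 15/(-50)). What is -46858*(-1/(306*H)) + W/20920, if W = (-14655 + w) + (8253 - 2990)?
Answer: -5157173357/544129200 ≈ -9.4778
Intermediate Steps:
w = -4437/10 (w = -9*(49 - 15*(-1/50)) = -9*(49 + 3/10) = -9*493/10 = -4437/10 ≈ -443.70)
W = -98357/10 (W = (-14655 - 4437/10) + (8253 - 2990) = -150987/10 + 5263 = -98357/10 ≈ -9835.7)
-46858*(-1/(306*H)) + W/20920 = -46858/((34*(-17))*(-9)) - 98357/10/20920 = -46858/((-578*(-9))) - 98357/10*1/20920 = -46858/5202 - 98357/209200 = -46858*1/5202 - 98357/209200 = -23429/2601 - 98357/209200 = -5157173357/544129200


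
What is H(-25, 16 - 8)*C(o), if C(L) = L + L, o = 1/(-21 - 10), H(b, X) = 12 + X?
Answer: -40/31 ≈ -1.2903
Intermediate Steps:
o = -1/31 (o = 1/(-31) = -1/31 ≈ -0.032258)
C(L) = 2*L
H(-25, 16 - 8)*C(o) = (12 + (16 - 8))*(2*(-1/31)) = (12 + 8)*(-2/31) = 20*(-2/31) = -40/31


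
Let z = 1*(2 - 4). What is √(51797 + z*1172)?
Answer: √49453 ≈ 222.38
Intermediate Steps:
z = -2 (z = 1*(-2) = -2)
√(51797 + z*1172) = √(51797 - 2*1172) = √(51797 - 2344) = √49453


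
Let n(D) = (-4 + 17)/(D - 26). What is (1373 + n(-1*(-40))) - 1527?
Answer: -2143/14 ≈ -153.07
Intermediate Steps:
n(D) = 13/(-26 + D)
(1373 + n(-1*(-40))) - 1527 = (1373 + 13/(-26 - 1*(-40))) - 1527 = (1373 + 13/(-26 + 40)) - 1527 = (1373 + 13/14) - 1527 = 19235/14 - 1527 = -2143/14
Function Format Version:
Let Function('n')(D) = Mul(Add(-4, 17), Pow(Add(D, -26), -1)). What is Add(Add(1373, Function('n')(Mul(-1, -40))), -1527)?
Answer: Rational(-2143, 14) ≈ -153.07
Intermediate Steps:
Function('n')(D) = Mul(13, Pow(Add(-26, D), -1))
Add(Add(1373, Function('n')(Mul(-1, -40))), -1527) = Add(Add(1373, Mul(13, Pow(Add(-26, Mul(-1, -40)), -1))), -1527) = Add(Add(1373, Mul(13, Pow(Add(-26, 40), -1))), -1527) = Add(Add(1373, Mul(13, Pow(14, -1))), -1527) = Add(Add(1373, Mul(13, Rational(1, 14))), -1527) = Add(Add(1373, Rational(13, 14)), -1527) = Add(Rational(19235, 14), -1527) = Rational(-2143, 14)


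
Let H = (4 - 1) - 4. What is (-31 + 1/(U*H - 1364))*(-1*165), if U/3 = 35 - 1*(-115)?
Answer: 9278775/1814 ≈ 5115.1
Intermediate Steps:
U = 450 (U = 3*(35 - 1*(-115)) = 3*(35 + 115) = 3*150 = 450)
H = -1 (H = 3 - 4 = -1)
(-31 + 1/(U*H - 1364))*(-1*165) = (-31 + 1/(450*(-1) - 1364))*(-1*165) = (-31 + 1/(-450 - 1364))*(-165) = (-31 + 1/(-1814))*(-165) = (-31 - 1/1814)*(-165) = -56235/1814*(-165) = 9278775/1814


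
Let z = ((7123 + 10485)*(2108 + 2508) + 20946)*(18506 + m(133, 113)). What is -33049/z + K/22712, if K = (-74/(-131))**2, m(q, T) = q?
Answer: 30460020392444/2171397887044020441 ≈ 1.4028e-5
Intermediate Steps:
K = 5476/17161 (K = (-74*(-1/131))**2 = (74/131)**2 = 5476/17161 ≈ 0.31910)
z = 1515340895886 (z = ((7123 + 10485)*(2108 + 2508) + 20946)*(18506 + 133) = (17608*4616 + 20946)*18639 = (81278528 + 20946)*18639 = 81299474*18639 = 1515340895886)
-33049/z + K/22712 = -33049/1515340895886 + (5476/17161)/22712 = -33049*1/1515340895886 + (5476/17161)*(1/22712) = -33049/1515340895886 + 1369/97440158 = 30460020392444/2171397887044020441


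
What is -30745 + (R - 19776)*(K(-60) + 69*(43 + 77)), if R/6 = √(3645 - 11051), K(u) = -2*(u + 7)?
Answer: -165872281 + 1157268*I*√14 ≈ -1.6587e+8 + 4.3301e+6*I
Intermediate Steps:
K(u) = -14 - 2*u (K(u) = -2*(7 + u) = -14 - 2*u)
R = 138*I*√14 (R = 6*√(3645 - 11051) = 6*√(-7406) = 6*(23*I*√14) = 138*I*√14 ≈ 516.35*I)
-30745 + (R - 19776)*(K(-60) + 69*(43 + 77)) = -30745 + (138*I*√14 - 19776)*((-14 - 2*(-60)) + 69*(43 + 77)) = -30745 + (-19776 + 138*I*√14)*((-14 + 120) + 69*120) = -30745 + (-19776 + 138*I*√14)*(106 + 8280) = -30745 + (-19776 + 138*I*√14)*8386 = -30745 + (-165841536 + 1157268*I*√14) = -165872281 + 1157268*I*√14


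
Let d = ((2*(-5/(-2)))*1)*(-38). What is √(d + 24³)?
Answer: √13634 ≈ 116.76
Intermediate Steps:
d = -190 (d = ((2*(-5*(-½)))*1)*(-38) = ((2*(5/2))*1)*(-38) = (5*1)*(-38) = 5*(-38) = -190)
√(d + 24³) = √(-190 + 24³) = √(-190 + 13824) = √13634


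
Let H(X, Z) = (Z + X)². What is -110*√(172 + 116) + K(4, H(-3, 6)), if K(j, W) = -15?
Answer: -15 - 1320*√2 ≈ -1881.8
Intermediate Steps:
H(X, Z) = (X + Z)²
-110*√(172 + 116) + K(4, H(-3, 6)) = -110*√(172 + 116) - 15 = -1320*√2 - 15 = -15 - 1320*√2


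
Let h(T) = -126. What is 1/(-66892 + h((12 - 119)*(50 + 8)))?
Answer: -1/67018 ≈ -1.4921e-5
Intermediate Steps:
1/(-66892 + h((12 - 119)*(50 + 8))) = 1/(-66892 - 126) = 1/(-67018) = -1/67018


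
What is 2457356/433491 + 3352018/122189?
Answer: 92280605638/2787780621 ≈ 33.102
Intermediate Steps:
2457356/433491 + 3352018/122189 = 2457356*(1/433491) + 3352018*(1/122189) = 2457356/433491 + 176422/6431 = 92280605638/2787780621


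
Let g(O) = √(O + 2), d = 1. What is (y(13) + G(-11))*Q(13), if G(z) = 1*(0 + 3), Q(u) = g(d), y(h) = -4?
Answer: -√3 ≈ -1.7320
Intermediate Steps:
g(O) = √(2 + O)
Q(u) = √3 (Q(u) = √(2 + 1) = √3)
G(z) = 3 (G(z) = 1*3 = 3)
(y(13) + G(-11))*Q(13) = (-4 + 3)*√3 = -√3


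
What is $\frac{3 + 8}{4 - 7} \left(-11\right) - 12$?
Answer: $\frac{85}{3} \approx 28.333$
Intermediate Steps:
$\frac{3 + 8}{4 - 7} \left(-11\right) - 12 = \frac{11}{-3} \left(-11\right) - 12 = 11 \left(- \frac{1}{3}\right) \left(-11\right) - 12 = \left(- \frac{11}{3}\right) \left(-11\right) - 12 = \frac{121}{3} - 12 = \frac{85}{3}$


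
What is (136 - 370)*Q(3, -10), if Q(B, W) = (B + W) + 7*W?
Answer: 18018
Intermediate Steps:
Q(B, W) = B + 8*W
(136 - 370)*Q(3, -10) = (136 - 370)*(3 + 8*(-10)) = -234*(3 - 80) = -234*(-77) = 18018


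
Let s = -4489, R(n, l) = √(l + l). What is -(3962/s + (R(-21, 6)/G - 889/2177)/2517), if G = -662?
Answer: 3101972197/3513930843 + √3/833127 ≈ 0.88277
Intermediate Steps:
R(n, l) = √2*√l (R(n, l) = √(2*l) = √2*√l)
-(3962/s + (R(-21, 6)/G - 889/2177)/2517) = -(3962/(-4489) + ((√2*√6)/(-662) - 889/2177)/2517) = -(3962*(-1/4489) + ((2*√3)*(-1/662) - 889*1/2177)*(1/2517)) = -(-3962/4489 + (-√3/331 - 127/311)*(1/2517)) = -(-3962/4489 + (-127/311 - √3/331)*(1/2517)) = -(-3962/4489 + (-127/782787 - √3/833127)) = -(-3101972197/3513930843 - √3/833127) = 3101972197/3513930843 + √3/833127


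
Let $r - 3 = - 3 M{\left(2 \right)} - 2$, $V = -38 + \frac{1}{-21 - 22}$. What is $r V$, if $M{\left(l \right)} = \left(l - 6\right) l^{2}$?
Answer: $- \frac{80115}{43} \approx -1863.1$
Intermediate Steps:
$M{\left(l \right)} = l^{2} \left(-6 + l\right)$ ($M{\left(l \right)} = \left(l - 6\right) l^{2} = \left(-6 + l\right) l^{2} = l^{2} \left(-6 + l\right)$)
$V = - \frac{1635}{43}$ ($V = -38 + \frac{1}{-43} = -38 - \frac{1}{43} = - \frac{1635}{43} \approx -38.023$)
$r = 49$ ($r = 3 - \left(2 + 3 \cdot 2^{2} \left(-6 + 2\right)\right) = 3 - \left(2 + 3 \cdot 4 \left(-4\right)\right) = 3 - -46 = 3 + \left(48 - 2\right) = 3 + 46 = 49$)
$r V = 49 \left(- \frac{1635}{43}\right) = - \frac{80115}{43}$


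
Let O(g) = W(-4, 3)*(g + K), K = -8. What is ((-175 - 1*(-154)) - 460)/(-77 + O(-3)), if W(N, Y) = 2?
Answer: 481/99 ≈ 4.8586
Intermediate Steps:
O(g) = -16 + 2*g (O(g) = 2*(g - 8) = 2*(-8 + g) = -16 + 2*g)
((-175 - 1*(-154)) - 460)/(-77 + O(-3)) = ((-175 - 1*(-154)) - 460)/(-77 + (-16 + 2*(-3))) = ((-175 + 154) - 460)/(-77 + (-16 - 6)) = (-21 - 460)/(-77 - 22) = -481/(-99) = -481*(-1/99) = 481/99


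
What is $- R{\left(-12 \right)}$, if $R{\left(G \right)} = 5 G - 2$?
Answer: $62$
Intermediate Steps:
$R{\left(G \right)} = -2 + 5 G$
$- R{\left(-12 \right)} = - (-2 + 5 \left(-12\right)) = - (-2 - 60) = \left(-1\right) \left(-62\right) = 62$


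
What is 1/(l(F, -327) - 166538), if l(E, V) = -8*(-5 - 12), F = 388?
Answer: -1/166402 ≈ -6.0095e-6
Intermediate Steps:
l(E, V) = 136 (l(E, V) = -8*(-17) = 136)
1/(l(F, -327) - 166538) = 1/(136 - 166538) = 1/(-166402) = -1/166402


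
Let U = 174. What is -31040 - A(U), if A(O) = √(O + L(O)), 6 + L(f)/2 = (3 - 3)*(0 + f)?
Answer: -31040 - 9*√2 ≈ -31053.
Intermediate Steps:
L(f) = -12 (L(f) = -12 + 2*((3 - 3)*(0 + f)) = -12 + 2*(0*f) = -12 + 2*0 = -12 + 0 = -12)
A(O) = √(-12 + O) (A(O) = √(O - 12) = √(-12 + O))
-31040 - A(U) = -31040 - √(-12 + 174) = -31040 - √162 = -31040 - 9*√2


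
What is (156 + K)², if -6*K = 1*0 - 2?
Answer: 219961/9 ≈ 24440.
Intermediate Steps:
K = ⅓ (K = -(1*0 - 2)/6 = -(0 - 2)/6 = -⅙*(-2) = ⅓ ≈ 0.33333)
(156 + K)² = (156 + ⅓)² = (469/3)² = 219961/9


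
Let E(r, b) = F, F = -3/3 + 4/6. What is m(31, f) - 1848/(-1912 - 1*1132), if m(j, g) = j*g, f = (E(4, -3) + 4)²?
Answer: 2858669/6849 ≈ 417.38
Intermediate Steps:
F = -⅓ (F = -3*⅓ + 4*(⅙) = -1 + ⅔ = -⅓ ≈ -0.33333)
E(r, b) = -⅓
f = 121/9 (f = (-⅓ + 4)² = (11/3)² = 121/9 ≈ 13.444)
m(j, g) = g*j
m(31, f) - 1848/(-1912 - 1*1132) = (121/9)*31 - 1848/(-1912 - 1*1132) = 3751/9 - 1848/(-1912 - 1132) = 3751/9 - 1848/(-3044) = 3751/9 - 1848*(-1/3044) = 3751/9 + 462/761 = 2858669/6849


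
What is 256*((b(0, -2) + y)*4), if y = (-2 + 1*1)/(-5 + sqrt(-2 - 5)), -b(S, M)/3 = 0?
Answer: 160 + 32*I*sqrt(7) ≈ 160.0 + 84.664*I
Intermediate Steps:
b(S, M) = 0 (b(S, M) = -3*0 = 0)
y = -1/(-5 + I*sqrt(7)) (y = (-2 + 1)/(-5 + sqrt(-7)) = -1/(-5 + I*sqrt(7)) ≈ 0.15625 + 0.08268*I)
256*((b(0, -2) + y)*4) = 256*((0 + (5/32 + I*sqrt(7)/32))*4) = 256*((5/32 + I*sqrt(7)/32)*4) = 256*(5/8 + I*sqrt(7)/8) = 160 + 32*I*sqrt(7)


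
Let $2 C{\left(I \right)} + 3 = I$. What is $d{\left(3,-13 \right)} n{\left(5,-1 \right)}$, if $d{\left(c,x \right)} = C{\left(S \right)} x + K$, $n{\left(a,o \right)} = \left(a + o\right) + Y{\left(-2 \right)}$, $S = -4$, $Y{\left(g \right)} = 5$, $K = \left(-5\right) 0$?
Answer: $\frac{819}{2} \approx 409.5$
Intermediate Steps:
$K = 0$
$C{\left(I \right)} = - \frac{3}{2} + \frac{I}{2}$
$n{\left(a,o \right)} = 5 + a + o$ ($n{\left(a,o \right)} = \left(a + o\right) + 5 = 5 + a + o$)
$d{\left(c,x \right)} = - \frac{7 x}{2}$ ($d{\left(c,x \right)} = \left(- \frac{3}{2} + \frac{1}{2} \left(-4\right)\right) x + 0 = \left(- \frac{3}{2} - 2\right) x + 0 = - \frac{7 x}{2} + 0 = - \frac{7 x}{2}$)
$d{\left(3,-13 \right)} n{\left(5,-1 \right)} = \left(- \frac{7}{2}\right) \left(-13\right) \left(5 + 5 - 1\right) = \frac{91}{2} \cdot 9 = \frac{819}{2}$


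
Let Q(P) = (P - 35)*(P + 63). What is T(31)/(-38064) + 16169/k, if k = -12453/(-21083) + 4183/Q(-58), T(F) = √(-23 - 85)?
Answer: -158514327555/82399544 - I*√3/6344 ≈ -1923.7 - 0.00027302*I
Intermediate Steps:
Q(P) = (-35 + P)*(63 + P)
T(F) = 6*I*√3 (T(F) = √(-108) = 6*I*√3)
k = -82399544/9803595 (k = -12453/(-21083) + 4183/(-2205 + (-58)² + 28*(-58)) = -12453*(-1/21083) + 4183/(-2205 + 3364 - 1624) = 12453/21083 + 4183/(-465) = 12453/21083 + 4183*(-1/465) = 12453/21083 - 4183/465 = -82399544/9803595 ≈ -8.4050)
T(31)/(-38064) + 16169/k = (6*I*√3)/(-38064) + 16169/(-82399544/9803595) = (6*I*√3)*(-1/38064) + 16169*(-9803595/82399544) = -I*√3/6344 - 158514327555/82399544 = -158514327555/82399544 - I*√3/6344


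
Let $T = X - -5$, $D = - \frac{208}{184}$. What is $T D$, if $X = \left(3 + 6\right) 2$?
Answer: $-26$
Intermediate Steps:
$X = 18$ ($X = 9 \cdot 2 = 18$)
$D = - \frac{26}{23}$ ($D = \left(-208\right) \frac{1}{184} = - \frac{26}{23} \approx -1.1304$)
$T = 23$ ($T = 18 - -5 = 18 + 5 = 23$)
$T D = 23 \left(- \frac{26}{23}\right) = -26$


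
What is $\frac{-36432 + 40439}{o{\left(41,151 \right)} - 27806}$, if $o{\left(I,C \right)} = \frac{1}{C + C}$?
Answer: $- \frac{1210114}{8397411} \approx -0.14411$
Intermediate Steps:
$o{\left(I,C \right)} = \frac{1}{2 C}$
$\frac{-36432 + 40439}{o{\left(41,151 \right)} - 27806} = \frac{-36432 + 40439}{\frac{1}{2 \cdot 151} - 27806} = \frac{4007}{\frac{1}{2} \cdot \frac{1}{151} - 27806} = \frac{4007}{\frac{1}{302} - 27806} = \frac{4007}{- \frac{8397411}{302}} = 4007 \left(- \frac{302}{8397411}\right) = - \frac{1210114}{8397411}$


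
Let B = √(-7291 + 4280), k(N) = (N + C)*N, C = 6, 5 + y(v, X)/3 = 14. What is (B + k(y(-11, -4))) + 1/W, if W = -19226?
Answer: 17130365/19226 + I*√3011 ≈ 891.0 + 54.873*I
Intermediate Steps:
y(v, X) = 27 (y(v, X) = -15 + 3*14 = -15 + 42 = 27)
k(N) = N*(6 + N) (k(N) = (N + 6)*N = (6 + N)*N = N*(6 + N))
B = I*√3011 (B = √(-3011) = I*√3011 ≈ 54.873*I)
(B + k(y(-11, -4))) + 1/W = (I*√3011 + 27*(6 + 27)) + 1/(-19226) = (I*√3011 + 27*33) - 1/19226 = (I*√3011 + 891) - 1/19226 = (891 + I*√3011) - 1/19226 = 17130365/19226 + I*√3011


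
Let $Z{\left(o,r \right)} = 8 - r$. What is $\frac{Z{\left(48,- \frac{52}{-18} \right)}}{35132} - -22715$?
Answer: $\frac{3591105233}{158094} \approx 22715.0$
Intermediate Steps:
$\frac{Z{\left(48,- \frac{52}{-18} \right)}}{35132} - -22715 = \frac{8 - - \frac{52}{-18}}{35132} - -22715 = \left(8 - \left(-52\right) \left(- \frac{1}{18}\right)\right) \frac{1}{35132} + 22715 = \left(8 - \frac{26}{9}\right) \frac{1}{35132} + 22715 = \frac{46}{9} \cdot \frac{1}{35132} + 22715 = \frac{23}{158094} + 22715 = \frac{3591105233}{158094}$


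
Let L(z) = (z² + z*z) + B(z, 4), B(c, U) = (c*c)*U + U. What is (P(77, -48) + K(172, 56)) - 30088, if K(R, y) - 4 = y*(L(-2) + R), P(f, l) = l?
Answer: -18932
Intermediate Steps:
B(c, U) = U + U*c² (B(c, U) = c²*U + U = U*c² + U = U + U*c²)
L(z) = 4 + 6*z² (L(z) = (z² + z*z) + 4*(1 + z²) = (z² + z²) + (4 + 4*z²) = 2*z² + (4 + 4*z²) = 4 + 6*z²)
K(R, y) = 4 + y*(28 + R) (K(R, y) = 4 + y*((4 + 6*(-2)²) + R) = 4 + y*((4 + 6*4) + R) = 4 + y*((4 + 24) + R) = 4 + y*(28 + R))
(P(77, -48) + K(172, 56)) - 30088 = (-48 + (4 + 28*56 + 172*56)) - 30088 = (-48 + (4 + 1568 + 9632)) - 30088 = (-48 + 11204) - 30088 = 11156 - 30088 = -18932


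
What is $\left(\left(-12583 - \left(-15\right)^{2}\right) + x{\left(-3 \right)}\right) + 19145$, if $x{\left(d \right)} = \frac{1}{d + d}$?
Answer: $\frac{38021}{6} \approx 6336.8$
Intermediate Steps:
$x{\left(d \right)} = \frac{1}{2 d}$
$\left(\left(-12583 - \left(-15\right)^{2}\right) + x{\left(-3 \right)}\right) + 19145 = \left(\left(-12583 - \left(-15\right)^{2}\right) + \frac{1}{2 \left(-3\right)}\right) + 19145 = \left(\left(-12583 - 225\right) + \frac{1}{2} \left(- \frac{1}{3}\right)\right) + 19145 = \left(\left(-12583 - 225\right) - \frac{1}{6}\right) + 19145 = \left(-12808 - \frac{1}{6}\right) + 19145 = - \frac{76849}{6} + 19145 = \frac{38021}{6}$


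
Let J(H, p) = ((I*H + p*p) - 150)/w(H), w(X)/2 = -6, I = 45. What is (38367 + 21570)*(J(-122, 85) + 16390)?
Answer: 3897803005/4 ≈ 9.7445e+8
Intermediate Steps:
w(X) = -12 (w(X) = 2*(-6) = -12)
J(H, p) = 25/2 - 15*H/4 - p²/12 (J(H, p) = ((45*H + p*p) - 150)/(-12) = ((45*H + p²) - 150)*(-1/12) = ((p² + 45*H) - 150)*(-1/12) = (-150 + p² + 45*H)*(-1/12) = 25/2 - 15*H/4 - p²/12)
(38367 + 21570)*(J(-122, 85) + 16390) = (38367 + 21570)*((25/2 - 15/4*(-122) - 1/12*85²) + 16390) = 59937*((25/2 + 915/2 - 1/12*7225) + 16390) = 59937*((25/2 + 915/2 - 7225/12) + 16390) = 59937*(-1585/12 + 16390) = 59937*(195095/12) = 3897803005/4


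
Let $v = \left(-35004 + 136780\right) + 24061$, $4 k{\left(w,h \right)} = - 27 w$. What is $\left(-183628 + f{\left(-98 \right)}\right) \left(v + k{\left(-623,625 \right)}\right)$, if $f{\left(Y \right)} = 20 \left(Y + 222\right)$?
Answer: $-23556893503$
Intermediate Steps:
$k{\left(w,h \right)} = - \frac{27 w}{4}$ ($k{\left(w,h \right)} = \frac{\left(-27\right) w}{4} = - \frac{27 w}{4}$)
$f{\left(Y \right)} = 4440 + 20 Y$ ($f{\left(Y \right)} = 20 \left(222 + Y\right) = 4440 + 20 Y$)
$v = 125837$ ($v = 101776 + 24061 = 125837$)
$\left(-183628 + f{\left(-98 \right)}\right) \left(v + k{\left(-623,625 \right)}\right) = \left(-183628 + \left(4440 + 20 \left(-98\right)\right)\right) \left(125837 - - \frac{16821}{4}\right) = \left(-183628 + \left(4440 - 1960\right)\right) \left(125837 + \frac{16821}{4}\right) = \left(-183628 + 2480\right) \frac{520169}{4} = \left(-181148\right) \frac{520169}{4} = -23556893503$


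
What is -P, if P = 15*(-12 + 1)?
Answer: 165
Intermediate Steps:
P = -165 (P = 15*(-11) = -165)
-P = -1*(-165) = 165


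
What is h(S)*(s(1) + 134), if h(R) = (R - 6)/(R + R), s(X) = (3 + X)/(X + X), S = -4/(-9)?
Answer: -850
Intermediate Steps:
S = 4/9 (S = -4*(-⅑) = 4/9 ≈ 0.44444)
s(X) = (3 + X)/(2*X) (s(X) = (3 + X)/((2*X)) = (3 + X)*(1/(2*X)) = (3 + X)/(2*X))
h(R) = (-6 + R)/(2*R) (h(R) = (-6 + R)/((2*R)) = (-6 + R)*(1/(2*R)) = (-6 + R)/(2*R))
h(S)*(s(1) + 134) = ((-6 + 4/9)/(2*(4/9)))*((½)*(3 + 1)/1 + 134) = ((½)*(9/4)*(-50/9))*((½)*1*4 + 134) = -25*(2 + 134)/4 = -25/4*136 = -850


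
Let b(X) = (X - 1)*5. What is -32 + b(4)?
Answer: -17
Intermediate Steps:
b(X) = -5 + 5*X (b(X) = (-1 + X)*5 = -5 + 5*X)
-32 + b(4) = -32 + (-5 + 5*4) = -32 + (-5 + 20) = -32 + 15 = -17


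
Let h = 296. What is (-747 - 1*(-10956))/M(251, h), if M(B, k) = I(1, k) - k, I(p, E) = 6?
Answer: -10209/290 ≈ -35.203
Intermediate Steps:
M(B, k) = 6 - k
(-747 - 1*(-10956))/M(251, h) = (-747 - 1*(-10956))/(6 - 1*296) = (-747 + 10956)/(6 - 296) = 10209/(-290) = 10209*(-1/290) = -10209/290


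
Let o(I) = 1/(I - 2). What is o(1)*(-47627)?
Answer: 47627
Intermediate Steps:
o(I) = 1/(-2 + I)
o(1)*(-47627) = -47627/(-2 + 1) = -47627/(-1) = -1*(-47627) = 47627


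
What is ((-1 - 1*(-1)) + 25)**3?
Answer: 15625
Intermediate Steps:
((-1 - 1*(-1)) + 25)**3 = ((-1 + 1) + 25)**3 = (0 + 25)**3 = 25**3 = 15625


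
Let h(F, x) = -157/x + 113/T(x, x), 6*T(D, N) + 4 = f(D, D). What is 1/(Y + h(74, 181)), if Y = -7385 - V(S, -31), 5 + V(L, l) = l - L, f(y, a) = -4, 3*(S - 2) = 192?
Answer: -724/5334879 ≈ -0.00013571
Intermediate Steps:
S = 66 (S = 2 + (⅓)*192 = 2 + 64 = 66)
V(L, l) = -5 + l - L (V(L, l) = -5 + (l - L) = -5 + l - L)
T(D, N) = -4/3 (T(D, N) = -⅔ + (⅙)*(-4) = -⅔ - ⅔ = -4/3)
h(F, x) = -339/4 - 157/x (h(F, x) = -157/x + 113/(-4/3) = -157/x + 113*(-¾) = -157/x - 339/4 = -339/4 - 157/x)
Y = -7283 (Y = -7385 - (-5 - 31 - 1*66) = -7385 - (-5 - 31 - 66) = -7385 - 1*(-102) = -7385 + 102 = -7283)
1/(Y + h(74, 181)) = 1/(-7283 + (-339/4 - 157/181)) = 1/(-7283 - 61987/724) = 1/(-5334879/724) = -724/5334879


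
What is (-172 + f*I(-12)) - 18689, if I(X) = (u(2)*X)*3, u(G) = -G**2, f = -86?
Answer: -31245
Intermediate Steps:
I(X) = -12*X (I(X) = ((-1*2**2)*X)*3 = ((-1*4)*X)*3 = -4*X*3 = -12*X)
(-172 + f*I(-12)) - 18689 = (-172 - (-1032)*(-12)) - 18689 = (-172 - 86*144) - 18689 = (-172 - 12384) - 18689 = -12556 - 18689 = -31245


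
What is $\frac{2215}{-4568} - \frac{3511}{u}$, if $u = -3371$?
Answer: $\frac{8571483}{15398728} \approx 0.55664$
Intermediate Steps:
$\frac{2215}{-4568} - \frac{3511}{u} = \frac{2215}{-4568} - \frac{3511}{-3371} = 2215 \left(- \frac{1}{4568}\right) - - \frac{3511}{3371} = - \frac{2215}{4568} + \frac{3511}{3371} = \frac{8571483}{15398728}$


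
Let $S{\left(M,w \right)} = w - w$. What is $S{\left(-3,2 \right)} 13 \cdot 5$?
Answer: $0$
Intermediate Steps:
$S{\left(M,w \right)} = 0$
$S{\left(-3,2 \right)} 13 \cdot 5 = 0 \cdot 13 \cdot 5 = 0 \cdot 5 = 0$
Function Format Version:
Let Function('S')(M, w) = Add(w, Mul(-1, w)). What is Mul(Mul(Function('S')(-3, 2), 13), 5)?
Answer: 0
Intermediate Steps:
Function('S')(M, w) = 0
Mul(Mul(Function('S')(-3, 2), 13), 5) = Mul(Mul(0, 13), 5) = Mul(0, 5) = 0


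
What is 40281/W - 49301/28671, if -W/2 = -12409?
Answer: -68655667/711556878 ≈ -0.096487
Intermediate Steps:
W = 24818 (W = -2*(-12409) = 24818)
40281/W - 49301/28671 = 40281/24818 - 49301/28671 = -68655667/711556878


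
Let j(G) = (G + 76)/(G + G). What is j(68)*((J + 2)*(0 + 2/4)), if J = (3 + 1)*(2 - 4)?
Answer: -54/17 ≈ -3.1765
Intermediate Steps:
j(G) = (76 + G)/(2*G) (j(G) = (76 + G)/((2*G)) = (76 + G)*(1/(2*G)) = (76 + G)/(2*G))
J = -8 (J = 4*(-2) = -8)
j(68)*((J + 2)*(0 + 2/4)) = ((½)*(76 + 68)/68)*((-8 + 2)*(0 + 2/4)) = ((½)*(1/68)*144)*(-6*(0 + 2*(¼))) = 18*(-6*(0 + ½))/17 = 18*(-6*½)/17 = (18/17)*(-3) = -54/17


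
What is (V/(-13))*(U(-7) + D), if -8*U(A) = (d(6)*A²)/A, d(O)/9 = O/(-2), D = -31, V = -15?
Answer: -6555/104 ≈ -63.029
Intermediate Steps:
d(O) = -9*O/2 (d(O) = 9*(O/(-2)) = 9*(O*(-½)) = 9*(-O/2) = -9*O/2)
U(A) = 27*A/8 (U(A) = -(-9/2*6)*A²/(8*A) = -(-27*A²)/(8*A) = -(-27)*A/8 = 27*A/8)
(V/(-13))*(U(-7) + D) = (-15/(-13))*((27/8)*(-7) - 31) = (-15*(-1/13))*(-189/8 - 31) = (15/13)*(-437/8) = -6555/104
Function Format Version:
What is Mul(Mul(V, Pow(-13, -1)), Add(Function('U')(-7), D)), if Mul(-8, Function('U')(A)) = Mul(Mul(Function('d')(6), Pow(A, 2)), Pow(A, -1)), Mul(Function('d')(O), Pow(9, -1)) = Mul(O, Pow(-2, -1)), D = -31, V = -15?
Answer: Rational(-6555, 104) ≈ -63.029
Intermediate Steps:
Function('d')(O) = Mul(Rational(-9, 2), O) (Function('d')(O) = Mul(9, Mul(O, Pow(-2, -1))) = Mul(9, Mul(O, Rational(-1, 2))) = Mul(9, Mul(Rational(-1, 2), O)) = Mul(Rational(-9, 2), O))
Function('U')(A) = Mul(Rational(27, 8), A) (Function('U')(A) = Mul(Rational(-1, 8), Mul(Mul(Mul(Rational(-9, 2), 6), Pow(A, 2)), Pow(A, -1))) = Mul(Rational(-1, 8), Mul(Mul(-27, Pow(A, 2)), Pow(A, -1))) = Mul(Rational(-1, 8), Mul(-27, A)) = Mul(Rational(27, 8), A))
Mul(Mul(V, Pow(-13, -1)), Add(Function('U')(-7), D)) = Mul(Mul(-15, Pow(-13, -1)), Add(Mul(Rational(27, 8), -7), -31)) = Mul(Mul(-15, Rational(-1, 13)), Add(Rational(-189, 8), -31)) = Mul(Rational(15, 13), Rational(-437, 8)) = Rational(-6555, 104)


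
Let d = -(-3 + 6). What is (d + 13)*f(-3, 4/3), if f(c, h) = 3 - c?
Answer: 60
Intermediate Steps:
d = -3 (d = -1*3 = -3)
(d + 13)*f(-3, 4/3) = (-3 + 13)*(3 - 1*(-3)) = 10*(3 + 3) = 10*6 = 60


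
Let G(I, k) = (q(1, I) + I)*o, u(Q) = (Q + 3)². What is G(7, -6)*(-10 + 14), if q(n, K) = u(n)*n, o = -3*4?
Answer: -1104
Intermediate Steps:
u(Q) = (3 + Q)²
o = -12
q(n, K) = n*(3 + n)² (q(n, K) = (3 + n)²*n = n*(3 + n)²)
G(I, k) = -192 - 12*I (G(I, k) = (1*(3 + 1)² + I)*(-12) = (1*4² + I)*(-12) = (1*16 + I)*(-12) = (16 + I)*(-12) = -192 - 12*I)
G(7, -6)*(-10 + 14) = (-192 - 12*7)*(-10 + 14) = (-192 - 84)*4 = -276*4 = -1104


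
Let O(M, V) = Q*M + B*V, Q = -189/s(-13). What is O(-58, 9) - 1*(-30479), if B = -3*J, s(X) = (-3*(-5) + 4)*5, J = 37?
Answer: 2811562/95 ≈ 29595.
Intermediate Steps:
s(X) = 95 (s(X) = (15 + 4)*5 = 19*5 = 95)
Q = -189/95 ≈ -1.9895
B = -111 (B = -3*37 = -111)
O(M, V) = -111*V - 189*M/95 (O(M, V) = -189*M/95 - 111*V = -111*V - 189*M/95)
O(-58, 9) - 1*(-30479) = (-111*9 - 189/95*(-58)) - 1*(-30479) = (-999 + 10962/95) + 30479 = -83943/95 + 30479 = 2811562/95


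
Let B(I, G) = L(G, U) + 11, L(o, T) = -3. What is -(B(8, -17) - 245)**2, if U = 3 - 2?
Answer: -56169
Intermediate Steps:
U = 1
B(I, G) = 8 (B(I, G) = -3 + 11 = 8)
-(B(8, -17) - 245)**2 = -(8 - 245)**2 = -1*(-237)**2 = -1*56169 = -56169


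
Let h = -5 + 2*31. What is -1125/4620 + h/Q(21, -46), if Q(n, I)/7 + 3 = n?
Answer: 193/924 ≈ 0.20887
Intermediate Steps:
Q(n, I) = -21 + 7*n
h = 57 (h = -5 + 62 = 57)
-1125/4620 + h/Q(21, -46) = -1125/4620 + 57/(-21 + 7*21) = -1125*1/4620 + 57/(-21 + 147) = -75/308 + 57/126 = -75/308 + 57*(1/126) = -75/308 + 19/42 = 193/924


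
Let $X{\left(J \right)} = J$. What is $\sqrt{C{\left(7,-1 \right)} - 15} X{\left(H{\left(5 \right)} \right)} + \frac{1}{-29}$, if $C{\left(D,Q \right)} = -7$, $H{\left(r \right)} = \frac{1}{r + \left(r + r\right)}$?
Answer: $- \frac{1}{29} + \frac{i \sqrt{22}}{15} \approx -0.034483 + 0.31269 i$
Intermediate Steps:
$H{\left(r \right)} = \frac{1}{3 r}$ ($H{\left(r \right)} = \frac{1}{r + 2 r} = \frac{1}{3 r}$)
$\sqrt{C{\left(7,-1 \right)} - 15} X{\left(H{\left(5 \right)} \right)} + \frac{1}{-29} = \sqrt{-7 - 15} \frac{1}{3 \cdot 5} + \frac{1}{-29} = \sqrt{-22} \cdot \frac{1}{3} \cdot \frac{1}{5} - \frac{1}{29} = i \sqrt{22} \cdot \frac{1}{15} - \frac{1}{29} = \frac{i \sqrt{22}}{15} - \frac{1}{29} = - \frac{1}{29} + \frac{i \sqrt{22}}{15}$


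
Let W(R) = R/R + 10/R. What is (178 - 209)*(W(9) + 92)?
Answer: -26257/9 ≈ -2917.4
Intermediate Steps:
W(R) = 1 + 10/R
(178 - 209)*(W(9) + 92) = (178 - 209)*((10 + 9)/9 + 92) = -31*((1/9)*19 + 92) = -31*(19/9 + 92) = -31*847/9 = -26257/9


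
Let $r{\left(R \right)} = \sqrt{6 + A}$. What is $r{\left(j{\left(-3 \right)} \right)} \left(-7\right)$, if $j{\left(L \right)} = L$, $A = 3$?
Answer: $-21$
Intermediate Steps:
$r{\left(R \right)} = 3$ ($r{\left(R \right)} = \sqrt{6 + 3} = \sqrt{9} = 3$)
$r{\left(j{\left(-3 \right)} \right)} \left(-7\right) = 3 \left(-7\right) = -21$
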